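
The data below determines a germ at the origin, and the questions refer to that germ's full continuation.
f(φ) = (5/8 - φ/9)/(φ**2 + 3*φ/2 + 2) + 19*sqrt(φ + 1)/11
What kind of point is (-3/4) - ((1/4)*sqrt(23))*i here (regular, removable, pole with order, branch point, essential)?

The denominator factor φ**2 + 3*φ/2 + 2 vanishes at (-3/4) - ((1/4)*sqrt(23))*i and appears to the power 1; the numerator there equals (17/24) + ((1/36)*sqrt(23))*i, nonzero, and no other factor vanishes.
The branch terms are analytic at this point.
Hence a pole whose order is the multiplicity, 1.

The point is a pole of order 1.


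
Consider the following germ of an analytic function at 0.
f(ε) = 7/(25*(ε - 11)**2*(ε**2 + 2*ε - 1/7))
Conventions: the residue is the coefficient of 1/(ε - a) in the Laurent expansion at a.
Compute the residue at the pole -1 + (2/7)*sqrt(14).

The factor ε**2 + 2*ε - 1/7 splits as (ε - a)(ε - a') with a = -1 + (2/7)*sqrt(14), a' = -1 - (2/7)*sqrt(14). At the order-1 pole a set g(ε) = (ε - a)*f(ε) = [7/(25*(ε - 11)**2)] / (ε - a').
Simple pole: residue = g(a) at a = -1 + (2/7)*sqrt(14), which is 1029/6250000 + (6223/25000000)*sqrt(14).

The residue is 1029/6250000 + (6223/25000000)*sqrt(14).


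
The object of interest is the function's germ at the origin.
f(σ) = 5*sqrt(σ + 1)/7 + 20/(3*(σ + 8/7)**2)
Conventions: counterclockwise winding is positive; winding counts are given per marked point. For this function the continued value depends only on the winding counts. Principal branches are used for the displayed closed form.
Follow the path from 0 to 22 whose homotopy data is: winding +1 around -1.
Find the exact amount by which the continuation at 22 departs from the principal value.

The rational part is single-valued and drops out of the difference; each branch term changes only by its own monodromy.
(5/7)*sqrt(1 - σ/(-1)): winding +1 is odd, the square root flips sign, contributing -2*(5/7)*sqrt(1 - (22)/(-1)) = -2*(5/7)*sqrt(23) = -(10/7)*sqrt(23).
Summing the contributions at σ = 22 gives -(10/7)*sqrt(23).

Continued minus principal equals -(10/7)*sqrt(23).


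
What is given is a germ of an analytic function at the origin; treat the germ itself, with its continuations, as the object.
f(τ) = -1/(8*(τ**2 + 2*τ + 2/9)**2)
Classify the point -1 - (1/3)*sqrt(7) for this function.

The denominator factor τ**2 + 2*τ + 2/9 vanishes at -1 - (1/3)*sqrt(7) and appears to the power 2; the numerator there equals -1/8, nonzero, and no other factor vanishes.
Hence a pole whose order is the multiplicity, 2.

The point is a pole of order 2.


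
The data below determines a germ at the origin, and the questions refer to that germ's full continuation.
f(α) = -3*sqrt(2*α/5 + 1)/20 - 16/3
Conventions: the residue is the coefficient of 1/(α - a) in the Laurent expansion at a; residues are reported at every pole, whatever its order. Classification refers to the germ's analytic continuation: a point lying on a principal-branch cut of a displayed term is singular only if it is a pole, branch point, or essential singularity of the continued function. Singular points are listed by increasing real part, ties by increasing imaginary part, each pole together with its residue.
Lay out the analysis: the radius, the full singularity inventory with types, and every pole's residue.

Radius of convergence at 0: 5/2.
At -5/2: an algebraic (square-root) branch point.

Branch term (-3/20)*sqrt(1 - α/(-5/2)): its argument vanishes at α = -5/2, a square-root branch point, modulus 5/2.
The radius of convergence is the smallest modulus among the singular points: 5/2.


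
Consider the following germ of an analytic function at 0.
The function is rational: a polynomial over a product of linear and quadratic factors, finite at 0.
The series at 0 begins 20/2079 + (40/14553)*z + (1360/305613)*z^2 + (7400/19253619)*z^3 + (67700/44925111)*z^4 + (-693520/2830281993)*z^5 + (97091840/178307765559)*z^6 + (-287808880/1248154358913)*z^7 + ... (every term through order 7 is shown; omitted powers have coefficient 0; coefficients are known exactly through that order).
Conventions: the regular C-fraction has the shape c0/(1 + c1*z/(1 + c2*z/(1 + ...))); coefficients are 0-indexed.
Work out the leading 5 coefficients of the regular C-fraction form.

Taylor coefficients (read off): a_0 = 20/2079, a_1 = 40/14553, a_2 = 1360/305613, a_3 = 7400/19253619, a_4 = 67700/44925111.
c0 = a_0 = 20/2079. Peel one level at a time: if S = 1 + c*z/S' with S'(0) = 1, then c is the z-coefficient of S and S' = c*z/(S - 1).
S_1 = c0/f = 1 + (-2/7)*z + (-8/21)*z^2 + ...; c1 = -2/7.
S_2 = c1*z/(S_1 - 1) = 1 + (-4/3)*z + (67/27)*z^2 + ...; c2 = -4/3.
S_3 = c2*z/(S_2 - 1) = 1 + (67/36)*z + (271/1296)*z^2 + ...; c3 = 67/36.
S_4 = c3*z/(S_3 - 1) = 1 + (-271/2412)*z + ...; c4 = -271/2412.

The regular C-fraction coefficients are [20/2079, -2/7, -4/3, 67/36, -271/2412].


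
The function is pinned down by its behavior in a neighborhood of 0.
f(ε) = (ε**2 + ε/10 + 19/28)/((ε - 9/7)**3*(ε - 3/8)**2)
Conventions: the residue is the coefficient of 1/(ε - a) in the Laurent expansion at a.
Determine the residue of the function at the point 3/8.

The residue is -54814144/11275335.

At the order-2 pole 3/8 set g(ε) = (ε - (3/8))^2*f(ε) = (ε**2 + ε/10 + 19/28)/(ε - 9/7)**3.
Order-2 pole: residue = g'(a); g'(3/8) = -54814144/11275335, so the residue is -54814144/11275335.


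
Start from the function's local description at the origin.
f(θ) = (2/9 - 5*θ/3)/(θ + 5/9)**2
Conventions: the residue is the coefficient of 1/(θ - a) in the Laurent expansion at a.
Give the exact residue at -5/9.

The residue is -5/3.

At the order-2 pole -5/9 set g(θ) = (θ - (-5/9))^2*f(θ) = 2/9 - 5*θ/3.
Order-2 pole: residue = g'(a); g'(-5/9) = -5/3, so the residue is -5/3.


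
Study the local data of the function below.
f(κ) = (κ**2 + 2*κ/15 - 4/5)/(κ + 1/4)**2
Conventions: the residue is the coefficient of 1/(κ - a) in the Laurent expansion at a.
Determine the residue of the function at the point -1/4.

At the order-2 pole -1/4 set g(κ) = (κ - (-1/4))^2*f(κ) = κ**2 + 2*κ/15 - 4/5.
Order-2 pole: residue = g'(a); g'(-1/4) = -11/30, so the residue is -11/30.

The residue is -11/30.


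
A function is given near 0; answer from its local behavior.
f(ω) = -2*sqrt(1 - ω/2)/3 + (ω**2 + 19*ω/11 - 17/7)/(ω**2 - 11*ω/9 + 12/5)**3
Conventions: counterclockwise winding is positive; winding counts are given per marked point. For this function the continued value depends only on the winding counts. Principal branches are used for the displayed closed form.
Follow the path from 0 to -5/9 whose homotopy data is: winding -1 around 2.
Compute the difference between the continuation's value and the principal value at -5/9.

Continued minus principal equals (2/9)*sqrt(46).

The rational part is single-valued and drops out of the difference; each branch term changes only by its own monodromy.
(-2/3)*sqrt(1 - ω/(2)): winding -1 is odd, the square root flips sign, contributing -2*(-2/3)*sqrt(1 - (-5/9)/(2)) = -2*(-2/3)*sqrt(23/18) = (2/9)*sqrt(46).
Summing the contributions at ω = -5/9 gives (2/9)*sqrt(46).


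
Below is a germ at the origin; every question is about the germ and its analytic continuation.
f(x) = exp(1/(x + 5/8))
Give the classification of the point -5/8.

The exponent 1/(x - (-5/8)) has a pole at -5/8, so exp(1/(x - (-5/8))) takes every nonzero value near it: an essential singularity (not a pole of any order).

The point is an essential singularity.


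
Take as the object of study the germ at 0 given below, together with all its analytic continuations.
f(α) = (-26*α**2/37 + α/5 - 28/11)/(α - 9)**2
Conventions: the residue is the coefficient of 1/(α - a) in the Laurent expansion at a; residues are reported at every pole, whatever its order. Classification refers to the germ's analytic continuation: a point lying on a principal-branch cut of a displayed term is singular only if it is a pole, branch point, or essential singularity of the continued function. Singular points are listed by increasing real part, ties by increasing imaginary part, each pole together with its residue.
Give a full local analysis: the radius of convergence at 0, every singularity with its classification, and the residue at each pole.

Radius of convergence at 0: 9.
At 9: a pole of order 2; residue -2303/185.

Denominator factor (α - 9)^2: pole of order 2 at 9, modulus 9.
The radius of convergence is the smallest modulus among the singular points: 9.
At the order-2 pole 9 set g(α) = (α - (9))^2*f(α) = -26*α**2/37 + α/5 - 28/11.
Order-2 pole: residue = g'(a); g'(9) = -2303/185, so the residue is -2303/185.


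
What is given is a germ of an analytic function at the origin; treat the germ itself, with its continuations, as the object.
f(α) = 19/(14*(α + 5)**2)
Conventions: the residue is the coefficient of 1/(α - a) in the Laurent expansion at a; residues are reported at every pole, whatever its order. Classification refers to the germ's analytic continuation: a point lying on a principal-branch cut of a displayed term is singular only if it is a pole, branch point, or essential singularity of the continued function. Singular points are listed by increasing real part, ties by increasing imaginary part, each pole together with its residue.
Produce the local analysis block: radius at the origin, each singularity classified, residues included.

Radius of convergence at 0: 5.
At -5: a pole of order 2; residue 0.

Denominator factor (α + 5)^2: pole of order 2 at -5, modulus 5.
The radius of convergence is the smallest modulus among the singular points: 5.
At the order-2 pole -5 set g(α) = (α - (-5))^2*f(α) = 19/14.
Order-2 pole: residue = g'(a); g'(-5) = 0, so the residue is 0.


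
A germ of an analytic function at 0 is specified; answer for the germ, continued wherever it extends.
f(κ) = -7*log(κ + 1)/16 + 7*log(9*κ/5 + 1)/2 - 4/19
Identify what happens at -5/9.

The term (7/2)*log(1 - κ/(-5/9)) has argument 1 - -5/9/(-5/9) = 0 at -5/9: a logarithmic (infinitely-sheeted) branch point; the remaining terms are analytic or single-valued there.

The point is a logarithmic branch point.


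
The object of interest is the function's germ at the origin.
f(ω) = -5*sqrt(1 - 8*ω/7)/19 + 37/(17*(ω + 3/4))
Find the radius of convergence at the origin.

Denominator factor (ω + 3/4): pole of order 1 at -3/4, modulus 3/4.
Branch term (-5/19)*sqrt(1 - ω/(7/8)): its argument vanishes at ω = 7/8, a square-root branch point, modulus 7/8.
The radius of convergence is the smallest modulus among the singular points: 3/4.

The radius of convergence is 3/4.


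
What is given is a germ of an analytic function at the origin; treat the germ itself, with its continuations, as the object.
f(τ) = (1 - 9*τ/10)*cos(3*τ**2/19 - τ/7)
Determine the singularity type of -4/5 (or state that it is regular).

There is no denominator, hence no pole anywhere.
The factor cos(3*τ**2/19 - τ/7) is entire.
So the germ continues analytically to -4/5.

The point is a regular point.


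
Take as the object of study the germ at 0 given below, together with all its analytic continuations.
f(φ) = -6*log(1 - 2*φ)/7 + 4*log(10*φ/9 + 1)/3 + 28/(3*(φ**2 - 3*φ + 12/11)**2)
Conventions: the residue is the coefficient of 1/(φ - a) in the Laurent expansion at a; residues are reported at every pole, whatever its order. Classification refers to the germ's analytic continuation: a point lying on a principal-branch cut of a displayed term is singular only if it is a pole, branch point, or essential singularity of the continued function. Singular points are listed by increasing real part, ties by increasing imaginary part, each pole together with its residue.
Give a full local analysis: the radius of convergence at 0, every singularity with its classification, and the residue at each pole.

Denominator factor (φ**2 - 3*φ + 12/11)^2: discriminant 51/11, real irrational roots 3/2 + (1/22)*sqrt(561) and 3/2 - (1/22)*sqrt(561); poles of order 2, moduli 3/2 + (1/22)*sqrt(561) and 3/2 - (1/22)*sqrt(561).
Branch term (-6/7)*log(1 - φ/(1/2)): its argument vanishes at φ = 1/2, a logarithmic branch point, modulus 1/2.
Branch term (4/3)*log(1 - φ/(-9/10)): its argument vanishes at φ = -9/10, a logarithmic branch point, modulus 9/10.
The radius of convergence is the smallest modulus among the singular points: 3/2 - (1/22)*sqrt(561).
The branch terms are analytic at 3/2 - (1/22)*sqrt(561) and contribute nothing to the residue; only the rational part matters.
The factor φ**2 - 3*φ + 12/11 splits as (φ - a)(φ - a') with a = 3/2 - (1/22)*sqrt(561), a' = 3/2 + (1/22)*sqrt(561). At the order-2 pole a set g(φ) = (φ - a)^2*(rational part) = [28/3] / (φ - a')^2.
Order-2 pole: residue = g'(a); g'(3/2 - (1/22)*sqrt(561)) = (616/7803)*sqrt(561), so the residue is (616/7803)*sqrt(561).
The branch terms are analytic at 3/2 + (1/22)*sqrt(561) and contribute nothing to the residue; only the rational part matters.
The factor φ**2 - 3*φ + 12/11 splits as (φ - a)(φ - a') with a = 3/2 + (1/22)*sqrt(561), a' = 3/2 - (1/22)*sqrt(561). At the order-2 pole a set g(φ) = (φ - a)^2*(rational part) = [28/3] / (φ - a')^2.
Order-2 pole: residue = g'(a); g'(3/2 + (1/22)*sqrt(561)) = -(616/7803)*sqrt(561), so the residue is -(616/7803)*sqrt(561).
List the singular points by increasing real part (a conjugate pair: the negative imaginary part first).

Radius of convergence at 0: 3/2 - (1/22)*sqrt(561).
At -9/10: a logarithmic branch point.
At 3/2 - (1/22)*sqrt(561): a pole of order 2; residue (616/7803)*sqrt(561).
At 1/2: a logarithmic branch point.
At 3/2 + (1/22)*sqrt(561): a pole of order 2; residue -(616/7803)*sqrt(561).


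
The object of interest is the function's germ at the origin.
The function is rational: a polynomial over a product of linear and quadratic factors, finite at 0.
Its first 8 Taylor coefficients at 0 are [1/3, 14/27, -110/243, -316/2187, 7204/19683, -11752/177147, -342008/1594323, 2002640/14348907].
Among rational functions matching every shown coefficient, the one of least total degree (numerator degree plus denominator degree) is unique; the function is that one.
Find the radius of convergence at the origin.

No rational of total degree below 3 reproduces all 8 coefficients; solving the [1/2] Pade equations on them gives f(λ) = (λ + 1/2)/(λ**2 + 2*λ/3 + 3/2), whose expansion matches every shown term.
Denominator factor (λ**2 + 2*λ/3 + 3/2): discriminant -50/9, complex-conjugate roots (-1/3) + ((5/6)*sqrt(2))*i and (-1/3) - ((5/6)*sqrt(2))*i; poles of order 1, moduli (1/2)*sqrt(6) and (1/2)*sqrt(6).
The radius of convergence is the smallest modulus among the singular points: (1/2)*sqrt(6).

The radius of convergence is (1/2)*sqrt(6).


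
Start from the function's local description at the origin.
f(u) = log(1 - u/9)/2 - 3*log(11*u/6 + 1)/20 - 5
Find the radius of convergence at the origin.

Branch term (-3/20)*log(1 - u/(-6/11)): its argument vanishes at u = -6/11, a logarithmic branch point, modulus 6/11.
Branch term (1/2)*log(1 - u/(9)): its argument vanishes at u = 9, a logarithmic branch point, modulus 9.
The radius of convergence is the smallest modulus among the singular points: 6/11.

The radius of convergence is 6/11.


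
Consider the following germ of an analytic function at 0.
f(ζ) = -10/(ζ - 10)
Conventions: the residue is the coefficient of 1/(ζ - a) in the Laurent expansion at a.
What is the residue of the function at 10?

The residue is -10.

At the order-1 pole 10 set g(ζ) = (ζ - (10))*f(ζ) = -10.
Simple pole: residue = g(a) at a = 10, which is -10.


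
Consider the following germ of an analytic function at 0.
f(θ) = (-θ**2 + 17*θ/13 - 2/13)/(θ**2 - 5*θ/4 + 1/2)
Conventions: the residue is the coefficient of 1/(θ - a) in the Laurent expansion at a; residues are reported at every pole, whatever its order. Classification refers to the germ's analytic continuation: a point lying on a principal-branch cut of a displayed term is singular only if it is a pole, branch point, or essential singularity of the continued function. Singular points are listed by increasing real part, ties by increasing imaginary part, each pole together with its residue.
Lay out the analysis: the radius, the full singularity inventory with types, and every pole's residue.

Denominator factor (θ**2 - 5*θ/4 + 1/2): discriminant -7/16, complex-conjugate roots (5/8) + ((1/8)*sqrt(7))*i and (5/8) - ((1/8)*sqrt(7))*i; poles of order 1, moduli (1/2)*sqrt(2) and (1/2)*sqrt(2).
The radius of convergence is the smallest modulus among the singular points: (1/2)*sqrt(2).
The factor θ**2 - 5*θ/4 + 1/2 splits as (θ - a)(θ - a') with a = (5/8) - ((1/8)*sqrt(7))*i, a' = (5/8) + ((1/8)*sqrt(7))*i. At the order-1 pole a set g(θ) = (θ - a)*f(θ) = [-θ**2 + 17*θ/13 - 2/13] / (θ - a').
Simple pole: residue = g(a) at a = (5/8) - ((1/8)*sqrt(7))*i, which is (3/104) + ((159/728)*sqrt(7))*i.
The factor θ**2 - 5*θ/4 + 1/2 splits as (θ - a)(θ - a') with a = (5/8) + ((1/8)*sqrt(7))*i, a' = (5/8) - ((1/8)*sqrt(7))*i. At the order-1 pole a set g(θ) = (θ - a)*f(θ) = [-θ**2 + 17*θ/13 - 2/13] / (θ - a').
Simple pole: residue = g(a) at a = (5/8) + ((1/8)*sqrt(7))*i, which is (3/104) - ((159/728)*sqrt(7))*i.
List the singular points by increasing real part (a conjugate pair: the negative imaginary part first).

Radius of convergence at 0: (1/2)*sqrt(2).
At (5/8) - ((1/8)*sqrt(7))*i: a pole of order 1; residue (3/104) + ((159/728)*sqrt(7))*i.
At (5/8) + ((1/8)*sqrt(7))*i: a pole of order 1; residue (3/104) - ((159/728)*sqrt(7))*i.


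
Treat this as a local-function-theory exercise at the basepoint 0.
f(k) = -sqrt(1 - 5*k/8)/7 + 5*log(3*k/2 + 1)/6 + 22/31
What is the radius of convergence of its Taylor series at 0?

Branch term (5/6)*log(1 - k/(-2/3)): its argument vanishes at k = -2/3, a logarithmic branch point, modulus 2/3.
Branch term (-1/7)*sqrt(1 - k/(8/5)): its argument vanishes at k = 8/5, a square-root branch point, modulus 8/5.
The radius of convergence is the smallest modulus among the singular points: 2/3.

The radius of convergence is 2/3.


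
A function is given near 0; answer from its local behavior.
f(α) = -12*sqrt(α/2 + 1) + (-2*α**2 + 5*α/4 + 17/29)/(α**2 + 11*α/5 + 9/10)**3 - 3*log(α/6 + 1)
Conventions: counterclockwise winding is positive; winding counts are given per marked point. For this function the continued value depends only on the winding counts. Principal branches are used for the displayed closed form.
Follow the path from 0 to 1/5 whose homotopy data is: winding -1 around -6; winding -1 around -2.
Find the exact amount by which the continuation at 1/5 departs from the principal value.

Continued minus principal equals ((12/5)*sqrt(110)) + ((6)*pi)*i.

The rational part is single-valued and drops out of the difference; each branch term changes only by its own monodromy.
(-3)*log(1 - α/(-6)): each positive loop around -6 adds 2*pi*i to the log, so winding -1 contributes (-3)*(-1)*2*pi*i = (6)*pi*i.
(-12)*sqrt(1 - α/(-2)): winding -1 is odd, the square root flips sign, contributing -2*(-12)*sqrt(1 - (1/5)/(-2)) = -2*(-12)*sqrt(11/10) = (12/5)*sqrt(110).
Summing the contributions at α = 1/5 gives ((12/5)*sqrt(110)) + ((6)*pi)*i.


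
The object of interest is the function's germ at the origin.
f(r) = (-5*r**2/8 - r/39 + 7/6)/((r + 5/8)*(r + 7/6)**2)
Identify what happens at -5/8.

The denominator factor r + 5/8 vanishes at -5/8 and appears to the power 1; the numerator there equals 6247/6656, nonzero, and no other factor vanishes.
Hence a pole whose order is the multiplicity, 1.

The point is a pole of order 1.


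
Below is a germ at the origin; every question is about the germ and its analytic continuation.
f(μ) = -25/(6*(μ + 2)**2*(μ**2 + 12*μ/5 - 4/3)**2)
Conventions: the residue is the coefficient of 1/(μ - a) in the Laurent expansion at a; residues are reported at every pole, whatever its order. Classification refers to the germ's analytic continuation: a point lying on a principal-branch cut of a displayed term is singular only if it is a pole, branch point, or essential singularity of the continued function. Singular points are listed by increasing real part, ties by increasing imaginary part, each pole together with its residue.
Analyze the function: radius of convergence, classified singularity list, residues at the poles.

Radius of convergence at 0: -6/5 + (4/15)*sqrt(39).
At -6/5 - (4/15)*sqrt(39): a pole of order 2; residue -5625/8192 - (343125/2768896)*sqrt(39).
At -2: a pole of order 2; residue 5625/4096.
At -6/5 + (4/15)*sqrt(39): a pole of order 2; residue -5625/8192 + (343125/2768896)*sqrt(39).


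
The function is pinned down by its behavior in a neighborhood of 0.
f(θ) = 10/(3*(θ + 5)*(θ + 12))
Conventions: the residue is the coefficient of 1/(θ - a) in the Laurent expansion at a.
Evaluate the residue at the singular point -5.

At the order-1 pole -5 set g(θ) = (θ - (-5))*f(θ) = 10/(3*(θ + 12)).
Simple pole: residue = g(a) at a = -5, which is 10/21.

The residue is 10/21.


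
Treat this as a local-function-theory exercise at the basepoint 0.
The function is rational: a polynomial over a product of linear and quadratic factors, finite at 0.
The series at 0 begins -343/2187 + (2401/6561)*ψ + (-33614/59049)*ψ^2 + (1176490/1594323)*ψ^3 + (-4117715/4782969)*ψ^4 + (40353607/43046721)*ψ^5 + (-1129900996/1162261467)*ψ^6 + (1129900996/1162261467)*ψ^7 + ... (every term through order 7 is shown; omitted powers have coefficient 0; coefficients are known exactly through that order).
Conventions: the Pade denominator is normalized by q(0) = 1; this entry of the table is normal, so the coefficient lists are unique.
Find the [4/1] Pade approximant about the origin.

Taylor coefficients needed (read off): a_0 = -343/2187, a_1 = 2401/6561, a_2 = -33614/59049, a_3 = 1176490/1594323, a_4 = -4117715/4782969, a_5 = 40353607/43046721.
Write the denominator as Q(ψ) = 1 + q1*ψ. Requiring Q*f - P = O(ψ^6) with deg P <= 4 kills the coefficients of ψ^5..ψ^5 in Q*f:
  ψ^5: a_5 + q1*a_4 = 0, i.e. 40353607/43046721 + (-4117715/4782969)*q1 = 0.
Solving this linear system: q1 = 49/45.
The numerator is Q*f truncated at degree 4: P0 = a_0 = -343/2187; P1 = a_1 + q1*a_0 = 19208/98415; P2 = a_2 + q1*a_1 = -16807/98415; P3 = a_3 + q1*a_2 = 941192/7971615; P4 = a_4 + q1*a_3 = -823543/14348907.

The Pade approximant has numerator coefficients [-343/2187, 19208/98415, -16807/98415, 941192/7971615, -823543/14348907]; denominator coefficients [1, 49/45].


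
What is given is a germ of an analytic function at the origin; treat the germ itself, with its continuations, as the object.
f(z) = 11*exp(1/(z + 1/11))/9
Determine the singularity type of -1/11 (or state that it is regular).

The exponent 1/(z - (-1/11)) has a pole at -1/11, so exp(1/(z - (-1/11))) takes every nonzero value near it: an essential singularity (not a pole of any order).

The point is an essential singularity.


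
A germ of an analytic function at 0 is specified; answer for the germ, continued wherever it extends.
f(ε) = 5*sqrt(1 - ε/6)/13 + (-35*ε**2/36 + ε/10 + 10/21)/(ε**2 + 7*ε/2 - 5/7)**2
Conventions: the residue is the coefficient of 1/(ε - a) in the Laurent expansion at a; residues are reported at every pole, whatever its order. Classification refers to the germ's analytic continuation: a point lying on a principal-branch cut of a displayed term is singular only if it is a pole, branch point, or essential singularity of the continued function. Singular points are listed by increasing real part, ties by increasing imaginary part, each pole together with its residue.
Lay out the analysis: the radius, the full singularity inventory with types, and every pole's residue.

Radius of convergence at 0: -7/4 + (3/28)*sqrt(329).
At -7/4 - (3/28)*sqrt(329): a pole of order 2; residue (5018/2683935)*sqrt(329).
At -7/4 + (3/28)*sqrt(329): a pole of order 2; residue -(5018/2683935)*sqrt(329).
At 6: an algebraic (square-root) branch point.


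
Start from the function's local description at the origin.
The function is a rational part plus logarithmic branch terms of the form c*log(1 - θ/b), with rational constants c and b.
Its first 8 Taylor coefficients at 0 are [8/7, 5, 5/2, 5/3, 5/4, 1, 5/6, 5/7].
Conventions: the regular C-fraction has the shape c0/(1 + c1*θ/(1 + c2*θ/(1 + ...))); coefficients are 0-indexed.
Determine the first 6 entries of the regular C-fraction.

The regular C-fraction coefficients are [8/7, -35/8, 31/8, 2/93, -97/186, -62/485].

Taylor coefficients (read off): a_0 = 8/7, a_1 = 5, a_2 = 5/2, a_3 = 5/3, a_4 = 5/4, a_5 = 1.
c0 = a_0 = 8/7. Peel one level at a time: if S = 1 + c*θ/S' with S'(0) = 1, then c is the θ-coefficient of S and S' = c*θ/(S - 1).
S_1 = c0/f = 1 + (-35/8)*θ + (1085/64)*θ^2 + ...; c1 = -35/8.
S_2 = c1*θ/(S_1 - 1) = 1 + (31/8)*θ + (-1/12)*θ^2 + ...; c2 = 31/8.
S_3 = c2*θ/(S_2 - 1) = 1 + (2/93)*θ + (97/8649)*θ^2 + ...; c3 = 2/93.
S_4 = c3*θ/(S_3 - 1) = 1 + (-97/186)*θ + (-1/15)*θ^2 + ...; c4 = -97/186.
S_5 = c4*θ/(S_4 - 1) = 1 + (-62/485)*θ + ...; c5 = -62/485.


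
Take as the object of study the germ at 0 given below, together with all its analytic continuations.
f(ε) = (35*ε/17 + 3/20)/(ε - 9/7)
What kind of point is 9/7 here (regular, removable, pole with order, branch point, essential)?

The point is a pole of order 1.

The denominator factor ε - 9/7 vanishes at 9/7 and appears to the power 1; the numerator there equals 951/340, nonzero, and no other factor vanishes.
Hence a pole whose order is the multiplicity, 1.


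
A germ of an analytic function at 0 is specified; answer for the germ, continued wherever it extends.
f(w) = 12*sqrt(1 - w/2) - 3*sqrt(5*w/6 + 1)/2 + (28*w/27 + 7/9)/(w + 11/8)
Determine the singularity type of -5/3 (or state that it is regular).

The point is a regular point.

Denominator factors: w + 11/8 = -7/24 at w = -5/3 — none vanishes.
Branch term sqrt(1 - w/(-6/5)): argument at -5/3 is -7/18, nonzero, so -5/3 is not its branch point (a point on a principal cut is still regular for the continued germ).
Branch term sqrt(1 - w/(2)): argument at -5/3 is 11/6, nonzero, so -5/3 is not its branch point (a point on a principal cut is still regular for the continued germ).
So the germ continues analytically to -5/3.


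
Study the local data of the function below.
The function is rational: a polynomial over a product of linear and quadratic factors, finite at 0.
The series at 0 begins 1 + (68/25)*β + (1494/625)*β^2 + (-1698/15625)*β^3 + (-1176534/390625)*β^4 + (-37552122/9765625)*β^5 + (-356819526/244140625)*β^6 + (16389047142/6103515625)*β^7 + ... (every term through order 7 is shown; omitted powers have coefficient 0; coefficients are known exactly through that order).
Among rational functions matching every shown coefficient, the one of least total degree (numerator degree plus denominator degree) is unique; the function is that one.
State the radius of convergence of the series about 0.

The radius of convergence is (1/6)*sqrt(30).

No rational of total degree below 3 reproduces all 8 coefficients; solving the [1/2] Pade equations on them gives f(β) = (7*β/6 + 5/6)/(β**2 - 11*β/10 + 5/6), whose expansion matches every shown term.
Denominator factor (β**2 - 11*β/10 + 5/6): discriminant -637/300, complex-conjugate roots (11/20) + ((7/60)*sqrt(39))*i and (11/20) - ((7/60)*sqrt(39))*i; poles of order 1, moduli (1/6)*sqrt(30) and (1/6)*sqrt(30).
The radius of convergence is the smallest modulus among the singular points: (1/6)*sqrt(30).


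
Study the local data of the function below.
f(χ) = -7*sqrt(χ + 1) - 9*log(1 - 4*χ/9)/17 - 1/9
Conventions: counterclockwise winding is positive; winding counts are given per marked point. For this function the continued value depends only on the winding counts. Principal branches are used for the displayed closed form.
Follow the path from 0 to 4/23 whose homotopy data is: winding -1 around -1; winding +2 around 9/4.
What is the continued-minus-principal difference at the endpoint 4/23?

The rational part is single-valued and drops out of the difference; each branch term changes only by its own monodromy.
(-7)*sqrt(1 - χ/(-1)): winding -1 is odd, the square root flips sign, contributing -2*(-7)*sqrt(1 - (4/23)/(-1)) = -2*(-7)*sqrt(27/23) = (42/23)*sqrt(69).
(-9/17)*log(1 - χ/(9/4)): each positive loop around 9/4 adds 2*pi*i to the log, so winding +2 contributes (-9/17)*(2)*2*pi*i = -(36/17)*pi*i.
Summing the contributions at χ = 4/23 gives ((42/23)*sqrt(69)) - ((36/17)*pi)*i.

Continued minus principal equals ((42/23)*sqrt(69)) - ((36/17)*pi)*i.


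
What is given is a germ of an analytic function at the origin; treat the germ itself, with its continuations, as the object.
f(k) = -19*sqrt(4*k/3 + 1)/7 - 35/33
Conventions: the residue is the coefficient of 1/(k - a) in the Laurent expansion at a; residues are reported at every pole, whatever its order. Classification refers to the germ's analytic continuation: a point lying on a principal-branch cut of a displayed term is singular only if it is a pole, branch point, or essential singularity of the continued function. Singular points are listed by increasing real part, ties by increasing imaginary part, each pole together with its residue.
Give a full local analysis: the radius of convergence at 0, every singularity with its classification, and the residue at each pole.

Branch term (-19/7)*sqrt(1 - k/(-3/4)): its argument vanishes at k = -3/4, a square-root branch point, modulus 3/4.
The radius of convergence is the smallest modulus among the singular points: 3/4.

Radius of convergence at 0: 3/4.
At -3/4: an algebraic (square-root) branch point.


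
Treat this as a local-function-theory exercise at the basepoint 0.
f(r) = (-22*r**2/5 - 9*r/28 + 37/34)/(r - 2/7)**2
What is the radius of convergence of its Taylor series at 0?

The radius of convergence is 2/7.

Denominator factor (r - 2/7)^2: pole of order 2 at 2/7, modulus 2/7.
The radius of convergence is the smallest modulus among the singular points: 2/7.


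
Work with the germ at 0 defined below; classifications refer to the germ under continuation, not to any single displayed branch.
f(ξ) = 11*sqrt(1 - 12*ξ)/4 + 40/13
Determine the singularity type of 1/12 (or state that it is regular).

The term (11/4)*sqrt(1 - ξ/(1/12)) has argument 1 - 1/12/(1/12) = 0 at 1/12: a square-root (algebraic, two-sheeted) branch point; the remaining terms are analytic or single-valued there.

The point is an algebraic (square-root) branch point.


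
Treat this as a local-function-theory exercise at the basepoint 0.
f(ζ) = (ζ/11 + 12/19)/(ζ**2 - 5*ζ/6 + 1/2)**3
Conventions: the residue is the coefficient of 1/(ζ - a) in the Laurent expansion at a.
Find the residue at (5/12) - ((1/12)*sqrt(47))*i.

The factor ζ**2 - 5*ζ/6 + 1/2 splits as (ζ - a)(ζ - a') with a = (5/12) - ((1/12)*sqrt(47))*i, a' = (5/12) + ((1/12)*sqrt(47))*i. At the order-3 pole a set g(ζ) = (ζ - a)^3*f(ζ) = [ζ/11 + 12/19] / (ζ - a')^3.
Order-3 pole: residue = g''(a)/2; g''((5/12) - ((1/12)*sqrt(47))*i) = ((13055904/21699007)*sqrt(47))*i, so the residue is ((6527952/21699007)*sqrt(47))*i.

The residue is ((6527952/21699007)*sqrt(47))*i.


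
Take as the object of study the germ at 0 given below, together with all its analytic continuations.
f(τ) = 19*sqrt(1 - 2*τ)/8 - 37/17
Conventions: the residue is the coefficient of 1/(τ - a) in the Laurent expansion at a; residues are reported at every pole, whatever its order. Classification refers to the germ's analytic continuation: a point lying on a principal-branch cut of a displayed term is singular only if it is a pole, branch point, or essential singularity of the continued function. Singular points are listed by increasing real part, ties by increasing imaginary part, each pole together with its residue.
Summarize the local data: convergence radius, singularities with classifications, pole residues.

Branch term (19/8)*sqrt(1 - τ/(1/2)): its argument vanishes at τ = 1/2, a square-root branch point, modulus 1/2.
The radius of convergence is the smallest modulus among the singular points: 1/2.

Radius of convergence at 0: 1/2.
At 1/2: an algebraic (square-root) branch point.


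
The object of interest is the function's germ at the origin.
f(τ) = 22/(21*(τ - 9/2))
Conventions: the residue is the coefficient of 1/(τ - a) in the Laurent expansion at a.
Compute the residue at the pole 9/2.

The residue is 22/21.

At the order-1 pole 9/2 set g(τ) = (τ - (9/2))*f(τ) = 22/21.
Simple pole: residue = g(a) at a = 9/2, which is 22/21.


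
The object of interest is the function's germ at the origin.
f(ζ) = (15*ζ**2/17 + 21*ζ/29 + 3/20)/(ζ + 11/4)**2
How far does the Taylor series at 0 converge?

Denominator factor (ζ + 11/4)^2: pole of order 2 at -11/4, modulus 11/4.
The radius of convergence is the smallest modulus among the singular points: 11/4.

The radius of convergence is 11/4.


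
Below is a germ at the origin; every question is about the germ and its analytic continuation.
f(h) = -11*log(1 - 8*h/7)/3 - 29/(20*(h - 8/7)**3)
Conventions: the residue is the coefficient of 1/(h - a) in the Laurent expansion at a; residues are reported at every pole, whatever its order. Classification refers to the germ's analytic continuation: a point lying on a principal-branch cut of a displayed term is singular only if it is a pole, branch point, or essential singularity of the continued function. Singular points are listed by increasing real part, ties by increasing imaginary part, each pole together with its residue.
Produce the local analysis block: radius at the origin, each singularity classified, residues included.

Radius of convergence at 0: 7/8.
At 7/8: a logarithmic branch point.
At 8/7: a pole of order 3; residue 0.

Denominator factor (h - 8/7)^3: pole of order 3 at 8/7, modulus 8/7.
Branch term (-11/3)*log(1 - h/(7/8)): its argument vanishes at h = 7/8, a logarithmic branch point, modulus 7/8.
The radius of convergence is the smallest modulus among the singular points: 7/8.
The branch term is analytic at 8/7 and contributes nothing to the residue; only the rational part matters.
At the order-3 pole 8/7 set g(h) = (h - (8/7))^3*(rational part) = -29/20.
Order-3 pole: residue = g''(a)/2; g''(8/7) = 0, so the residue is 0.
List the singular points by increasing real part (a conjugate pair: the negative imaginary part first).


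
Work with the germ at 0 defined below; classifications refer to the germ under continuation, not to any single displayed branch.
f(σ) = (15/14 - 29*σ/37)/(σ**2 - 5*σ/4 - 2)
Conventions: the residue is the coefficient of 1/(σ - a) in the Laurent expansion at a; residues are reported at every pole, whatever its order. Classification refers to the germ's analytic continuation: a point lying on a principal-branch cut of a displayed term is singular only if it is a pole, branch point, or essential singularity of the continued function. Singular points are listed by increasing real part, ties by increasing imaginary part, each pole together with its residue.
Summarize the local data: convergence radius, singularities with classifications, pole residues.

Radius of convergence at 0: -5/8 + (3/8)*sqrt(17).
At 5/8 - (3/8)*sqrt(17): a pole of order 1; residue -29/74 - (1205/26418)*sqrt(17).
At 5/8 + (3/8)*sqrt(17): a pole of order 1; residue -29/74 + (1205/26418)*sqrt(17).

Denominator factor (σ**2 - 5*σ/4 - 2): discriminant 153/16, real irrational roots 5/8 + (3/8)*sqrt(17) and 5/8 - (3/8)*sqrt(17); poles of order 1, moduli 5/8 + (3/8)*sqrt(17) and -5/8 + (3/8)*sqrt(17).
The radius of convergence is the smallest modulus among the singular points: -5/8 + (3/8)*sqrt(17).
The factor σ**2 - 5*σ/4 - 2 splits as (σ - a)(σ - a') with a = 5/8 - (3/8)*sqrt(17), a' = 5/8 + (3/8)*sqrt(17). At the order-1 pole a set g(σ) = (σ - a)*f(σ) = [15/14 - 29*σ/37] / (σ - a').
Simple pole: residue = g(a) at a = 5/8 - (3/8)*sqrt(17), which is -29/74 - (1205/26418)*sqrt(17).
The factor σ**2 - 5*σ/4 - 2 splits as (σ - a)(σ - a') with a = 5/8 + (3/8)*sqrt(17), a' = 5/8 - (3/8)*sqrt(17). At the order-1 pole a set g(σ) = (σ - a)*f(σ) = [15/14 - 29*σ/37] / (σ - a').
Simple pole: residue = g(a) at a = 5/8 + (3/8)*sqrt(17), which is -29/74 + (1205/26418)*sqrt(17).
List the singular points by increasing real part (a conjugate pair: the negative imaginary part first).


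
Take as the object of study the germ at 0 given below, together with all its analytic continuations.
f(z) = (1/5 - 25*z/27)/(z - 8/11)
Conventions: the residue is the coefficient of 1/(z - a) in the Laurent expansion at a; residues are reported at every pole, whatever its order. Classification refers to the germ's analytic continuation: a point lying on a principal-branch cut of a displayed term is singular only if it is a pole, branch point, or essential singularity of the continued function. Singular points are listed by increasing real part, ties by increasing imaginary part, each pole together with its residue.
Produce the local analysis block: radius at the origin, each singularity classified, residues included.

Radius of convergence at 0: 8/11.
At 8/11: a pole of order 1; residue -703/1485.

Denominator factor (z - 8/11): pole of order 1 at 8/11, modulus 8/11.
The radius of convergence is the smallest modulus among the singular points: 8/11.
At the order-1 pole 8/11 set g(z) = (z - (8/11))*f(z) = 1/5 - 25*z/27.
Simple pole: residue = g(a) at a = 8/11, which is -703/1485.


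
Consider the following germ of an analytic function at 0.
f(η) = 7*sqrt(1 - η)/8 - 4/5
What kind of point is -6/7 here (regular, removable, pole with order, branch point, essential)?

The point is a regular point.

There is no denominator, hence no pole anywhere.
Branch term sqrt(1 - η/(1)): argument at -6/7 is 13/7, nonzero, so -6/7 is not its branch point (a point on a principal cut is still regular for the continued germ).
So the germ continues analytically to -6/7.


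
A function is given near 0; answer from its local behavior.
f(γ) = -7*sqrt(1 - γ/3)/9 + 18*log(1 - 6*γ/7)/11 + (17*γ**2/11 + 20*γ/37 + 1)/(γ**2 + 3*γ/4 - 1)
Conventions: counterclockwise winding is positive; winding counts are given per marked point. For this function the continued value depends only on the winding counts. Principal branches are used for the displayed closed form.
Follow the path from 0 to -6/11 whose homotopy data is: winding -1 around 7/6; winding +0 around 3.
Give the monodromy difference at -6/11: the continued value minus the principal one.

The rational part is single-valued and drops out of the difference; each branch term changes only by its own monodromy.
(-7/9)*sqrt(1 - γ/(3)): winding +0 is even, the square root returns to the same sheet, contribution 0.
(18/11)*log(1 - γ/(7/6)): each positive loop around 7/6 adds 2*pi*i to the log, so winding -1 contributes (18/11)*(-1)*2*pi*i = -(36/11)*pi*i.
Summing the contributions at γ = -6/11 gives -(36/11)*pi*i.

Continued minus principal equals -(36/11)*pi*i.


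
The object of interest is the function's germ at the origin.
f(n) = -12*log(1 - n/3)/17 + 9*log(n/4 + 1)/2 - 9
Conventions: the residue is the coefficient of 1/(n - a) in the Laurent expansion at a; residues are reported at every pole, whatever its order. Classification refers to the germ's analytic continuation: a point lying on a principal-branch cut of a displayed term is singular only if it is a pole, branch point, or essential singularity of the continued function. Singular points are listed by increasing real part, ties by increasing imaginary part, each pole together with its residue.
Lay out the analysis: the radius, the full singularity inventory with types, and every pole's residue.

Radius of convergence at 0: 3.
At -4: a logarithmic branch point.
At 3: a logarithmic branch point.

Branch term (-12/17)*log(1 - n/(3)): its argument vanishes at n = 3, a logarithmic branch point, modulus 3.
Branch term (9/2)*log(1 - n/(-4)): its argument vanishes at n = -4, a logarithmic branch point, modulus 4.
The radius of convergence is the smallest modulus among the singular points: 3.
List the singular points by increasing real part (a conjugate pair: the negative imaginary part first).
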